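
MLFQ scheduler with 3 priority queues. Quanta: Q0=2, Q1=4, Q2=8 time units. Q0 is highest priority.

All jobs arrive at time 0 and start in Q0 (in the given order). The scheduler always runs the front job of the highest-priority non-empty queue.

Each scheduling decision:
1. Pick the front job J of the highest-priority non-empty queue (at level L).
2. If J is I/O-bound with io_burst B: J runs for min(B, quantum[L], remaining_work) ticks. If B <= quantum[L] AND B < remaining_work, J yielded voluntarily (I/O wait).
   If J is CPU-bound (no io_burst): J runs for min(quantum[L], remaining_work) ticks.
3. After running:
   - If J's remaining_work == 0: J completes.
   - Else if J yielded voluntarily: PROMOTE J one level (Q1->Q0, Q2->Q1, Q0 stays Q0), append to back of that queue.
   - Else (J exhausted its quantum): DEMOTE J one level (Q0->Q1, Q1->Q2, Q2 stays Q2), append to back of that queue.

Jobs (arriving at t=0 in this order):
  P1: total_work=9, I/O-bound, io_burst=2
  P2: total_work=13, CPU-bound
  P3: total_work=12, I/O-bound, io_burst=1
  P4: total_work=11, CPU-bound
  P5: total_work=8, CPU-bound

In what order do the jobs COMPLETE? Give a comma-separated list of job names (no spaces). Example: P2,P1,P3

t=0-2: P1@Q0 runs 2, rem=7, I/O yield, promote→Q0. Q0=[P2,P3,P4,P5,P1] Q1=[] Q2=[]
t=2-4: P2@Q0 runs 2, rem=11, quantum used, demote→Q1. Q0=[P3,P4,P5,P1] Q1=[P2] Q2=[]
t=4-5: P3@Q0 runs 1, rem=11, I/O yield, promote→Q0. Q0=[P4,P5,P1,P3] Q1=[P2] Q2=[]
t=5-7: P4@Q0 runs 2, rem=9, quantum used, demote→Q1. Q0=[P5,P1,P3] Q1=[P2,P4] Q2=[]
t=7-9: P5@Q0 runs 2, rem=6, quantum used, demote→Q1. Q0=[P1,P3] Q1=[P2,P4,P5] Q2=[]
t=9-11: P1@Q0 runs 2, rem=5, I/O yield, promote→Q0. Q0=[P3,P1] Q1=[P2,P4,P5] Q2=[]
t=11-12: P3@Q0 runs 1, rem=10, I/O yield, promote→Q0. Q0=[P1,P3] Q1=[P2,P4,P5] Q2=[]
t=12-14: P1@Q0 runs 2, rem=3, I/O yield, promote→Q0. Q0=[P3,P1] Q1=[P2,P4,P5] Q2=[]
t=14-15: P3@Q0 runs 1, rem=9, I/O yield, promote→Q0. Q0=[P1,P3] Q1=[P2,P4,P5] Q2=[]
t=15-17: P1@Q0 runs 2, rem=1, I/O yield, promote→Q0. Q0=[P3,P1] Q1=[P2,P4,P5] Q2=[]
t=17-18: P3@Q0 runs 1, rem=8, I/O yield, promote→Q0. Q0=[P1,P3] Q1=[P2,P4,P5] Q2=[]
t=18-19: P1@Q0 runs 1, rem=0, completes. Q0=[P3] Q1=[P2,P4,P5] Q2=[]
t=19-20: P3@Q0 runs 1, rem=7, I/O yield, promote→Q0. Q0=[P3] Q1=[P2,P4,P5] Q2=[]
t=20-21: P3@Q0 runs 1, rem=6, I/O yield, promote→Q0. Q0=[P3] Q1=[P2,P4,P5] Q2=[]
t=21-22: P3@Q0 runs 1, rem=5, I/O yield, promote→Q0. Q0=[P3] Q1=[P2,P4,P5] Q2=[]
t=22-23: P3@Q0 runs 1, rem=4, I/O yield, promote→Q0. Q0=[P3] Q1=[P2,P4,P5] Q2=[]
t=23-24: P3@Q0 runs 1, rem=3, I/O yield, promote→Q0. Q0=[P3] Q1=[P2,P4,P5] Q2=[]
t=24-25: P3@Q0 runs 1, rem=2, I/O yield, promote→Q0. Q0=[P3] Q1=[P2,P4,P5] Q2=[]
t=25-26: P3@Q0 runs 1, rem=1, I/O yield, promote→Q0. Q0=[P3] Q1=[P2,P4,P5] Q2=[]
t=26-27: P3@Q0 runs 1, rem=0, completes. Q0=[] Q1=[P2,P4,P5] Q2=[]
t=27-31: P2@Q1 runs 4, rem=7, quantum used, demote→Q2. Q0=[] Q1=[P4,P5] Q2=[P2]
t=31-35: P4@Q1 runs 4, rem=5, quantum used, demote→Q2. Q0=[] Q1=[P5] Q2=[P2,P4]
t=35-39: P5@Q1 runs 4, rem=2, quantum used, demote→Q2. Q0=[] Q1=[] Q2=[P2,P4,P5]
t=39-46: P2@Q2 runs 7, rem=0, completes. Q0=[] Q1=[] Q2=[P4,P5]
t=46-51: P4@Q2 runs 5, rem=0, completes. Q0=[] Q1=[] Q2=[P5]
t=51-53: P5@Q2 runs 2, rem=0, completes. Q0=[] Q1=[] Q2=[]

Answer: P1,P3,P2,P4,P5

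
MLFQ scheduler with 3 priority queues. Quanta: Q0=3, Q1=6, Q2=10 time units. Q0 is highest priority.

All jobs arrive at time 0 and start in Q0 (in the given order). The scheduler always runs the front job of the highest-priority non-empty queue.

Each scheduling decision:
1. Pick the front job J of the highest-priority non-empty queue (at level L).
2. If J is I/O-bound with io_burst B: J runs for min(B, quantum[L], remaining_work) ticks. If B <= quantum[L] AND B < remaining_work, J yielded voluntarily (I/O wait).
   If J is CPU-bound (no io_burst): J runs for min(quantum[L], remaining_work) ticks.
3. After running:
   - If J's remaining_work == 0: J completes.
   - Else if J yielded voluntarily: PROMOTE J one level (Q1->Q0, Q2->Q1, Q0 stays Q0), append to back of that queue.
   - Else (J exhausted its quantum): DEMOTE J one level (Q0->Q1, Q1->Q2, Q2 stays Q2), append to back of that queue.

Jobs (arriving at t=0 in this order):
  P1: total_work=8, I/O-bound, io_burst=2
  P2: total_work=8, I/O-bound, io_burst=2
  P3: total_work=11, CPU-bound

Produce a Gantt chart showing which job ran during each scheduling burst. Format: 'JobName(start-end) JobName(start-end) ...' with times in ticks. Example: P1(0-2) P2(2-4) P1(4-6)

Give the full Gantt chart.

Answer: P1(0-2) P2(2-4) P3(4-7) P1(7-9) P2(9-11) P1(11-13) P2(13-15) P1(15-17) P2(17-19) P3(19-25) P3(25-27)

Derivation:
t=0-2: P1@Q0 runs 2, rem=6, I/O yield, promote→Q0. Q0=[P2,P3,P1] Q1=[] Q2=[]
t=2-4: P2@Q0 runs 2, rem=6, I/O yield, promote→Q0. Q0=[P3,P1,P2] Q1=[] Q2=[]
t=4-7: P3@Q0 runs 3, rem=8, quantum used, demote→Q1. Q0=[P1,P2] Q1=[P3] Q2=[]
t=7-9: P1@Q0 runs 2, rem=4, I/O yield, promote→Q0. Q0=[P2,P1] Q1=[P3] Q2=[]
t=9-11: P2@Q0 runs 2, rem=4, I/O yield, promote→Q0. Q0=[P1,P2] Q1=[P3] Q2=[]
t=11-13: P1@Q0 runs 2, rem=2, I/O yield, promote→Q0. Q0=[P2,P1] Q1=[P3] Q2=[]
t=13-15: P2@Q0 runs 2, rem=2, I/O yield, promote→Q0. Q0=[P1,P2] Q1=[P3] Q2=[]
t=15-17: P1@Q0 runs 2, rem=0, completes. Q0=[P2] Q1=[P3] Q2=[]
t=17-19: P2@Q0 runs 2, rem=0, completes. Q0=[] Q1=[P3] Q2=[]
t=19-25: P3@Q1 runs 6, rem=2, quantum used, demote→Q2. Q0=[] Q1=[] Q2=[P3]
t=25-27: P3@Q2 runs 2, rem=0, completes. Q0=[] Q1=[] Q2=[]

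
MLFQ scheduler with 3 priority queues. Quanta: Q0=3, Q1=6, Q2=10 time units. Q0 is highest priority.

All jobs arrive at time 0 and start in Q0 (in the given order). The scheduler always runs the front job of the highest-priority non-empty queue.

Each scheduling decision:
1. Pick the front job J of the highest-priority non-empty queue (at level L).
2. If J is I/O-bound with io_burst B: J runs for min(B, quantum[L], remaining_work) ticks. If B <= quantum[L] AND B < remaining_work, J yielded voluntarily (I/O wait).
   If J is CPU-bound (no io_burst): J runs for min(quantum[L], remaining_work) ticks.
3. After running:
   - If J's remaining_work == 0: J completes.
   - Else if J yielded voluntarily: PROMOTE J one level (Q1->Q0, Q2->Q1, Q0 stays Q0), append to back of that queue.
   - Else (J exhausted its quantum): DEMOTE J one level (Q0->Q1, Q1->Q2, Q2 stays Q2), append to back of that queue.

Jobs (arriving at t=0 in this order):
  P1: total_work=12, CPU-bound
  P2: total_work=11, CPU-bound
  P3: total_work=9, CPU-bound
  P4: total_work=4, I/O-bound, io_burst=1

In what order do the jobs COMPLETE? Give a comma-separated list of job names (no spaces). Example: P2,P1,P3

t=0-3: P1@Q0 runs 3, rem=9, quantum used, demote→Q1. Q0=[P2,P3,P4] Q1=[P1] Q2=[]
t=3-6: P2@Q0 runs 3, rem=8, quantum used, demote→Q1. Q0=[P3,P4] Q1=[P1,P2] Q2=[]
t=6-9: P3@Q0 runs 3, rem=6, quantum used, demote→Q1. Q0=[P4] Q1=[P1,P2,P3] Q2=[]
t=9-10: P4@Q0 runs 1, rem=3, I/O yield, promote→Q0. Q0=[P4] Q1=[P1,P2,P3] Q2=[]
t=10-11: P4@Q0 runs 1, rem=2, I/O yield, promote→Q0. Q0=[P4] Q1=[P1,P2,P3] Q2=[]
t=11-12: P4@Q0 runs 1, rem=1, I/O yield, promote→Q0. Q0=[P4] Q1=[P1,P2,P3] Q2=[]
t=12-13: P4@Q0 runs 1, rem=0, completes. Q0=[] Q1=[P1,P2,P3] Q2=[]
t=13-19: P1@Q1 runs 6, rem=3, quantum used, demote→Q2. Q0=[] Q1=[P2,P3] Q2=[P1]
t=19-25: P2@Q1 runs 6, rem=2, quantum used, demote→Q2. Q0=[] Q1=[P3] Q2=[P1,P2]
t=25-31: P3@Q1 runs 6, rem=0, completes. Q0=[] Q1=[] Q2=[P1,P2]
t=31-34: P1@Q2 runs 3, rem=0, completes. Q0=[] Q1=[] Q2=[P2]
t=34-36: P2@Q2 runs 2, rem=0, completes. Q0=[] Q1=[] Q2=[]

Answer: P4,P3,P1,P2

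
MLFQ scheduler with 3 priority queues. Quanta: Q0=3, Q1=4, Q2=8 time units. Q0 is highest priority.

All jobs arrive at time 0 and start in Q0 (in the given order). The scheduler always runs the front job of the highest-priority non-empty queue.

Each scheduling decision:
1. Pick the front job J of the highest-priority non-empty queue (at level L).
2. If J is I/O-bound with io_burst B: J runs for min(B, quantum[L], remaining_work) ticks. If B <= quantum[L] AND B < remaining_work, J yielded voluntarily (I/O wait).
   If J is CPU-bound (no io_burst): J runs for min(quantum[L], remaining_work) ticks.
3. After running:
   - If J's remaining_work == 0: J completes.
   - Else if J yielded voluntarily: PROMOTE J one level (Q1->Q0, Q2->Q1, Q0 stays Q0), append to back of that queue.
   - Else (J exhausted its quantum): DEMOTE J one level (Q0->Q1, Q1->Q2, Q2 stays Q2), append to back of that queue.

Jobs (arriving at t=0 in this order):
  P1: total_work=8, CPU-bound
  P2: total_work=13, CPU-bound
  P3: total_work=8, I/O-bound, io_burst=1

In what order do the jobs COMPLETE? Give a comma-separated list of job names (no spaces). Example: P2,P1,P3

Answer: P3,P1,P2

Derivation:
t=0-3: P1@Q0 runs 3, rem=5, quantum used, demote→Q1. Q0=[P2,P3] Q1=[P1] Q2=[]
t=3-6: P2@Q0 runs 3, rem=10, quantum used, demote→Q1. Q0=[P3] Q1=[P1,P2] Q2=[]
t=6-7: P3@Q0 runs 1, rem=7, I/O yield, promote→Q0. Q0=[P3] Q1=[P1,P2] Q2=[]
t=7-8: P3@Q0 runs 1, rem=6, I/O yield, promote→Q0. Q0=[P3] Q1=[P1,P2] Q2=[]
t=8-9: P3@Q0 runs 1, rem=5, I/O yield, promote→Q0. Q0=[P3] Q1=[P1,P2] Q2=[]
t=9-10: P3@Q0 runs 1, rem=4, I/O yield, promote→Q0. Q0=[P3] Q1=[P1,P2] Q2=[]
t=10-11: P3@Q0 runs 1, rem=3, I/O yield, promote→Q0. Q0=[P3] Q1=[P1,P2] Q2=[]
t=11-12: P3@Q0 runs 1, rem=2, I/O yield, promote→Q0. Q0=[P3] Q1=[P1,P2] Q2=[]
t=12-13: P3@Q0 runs 1, rem=1, I/O yield, promote→Q0. Q0=[P3] Q1=[P1,P2] Q2=[]
t=13-14: P3@Q0 runs 1, rem=0, completes. Q0=[] Q1=[P1,P2] Q2=[]
t=14-18: P1@Q1 runs 4, rem=1, quantum used, demote→Q2. Q0=[] Q1=[P2] Q2=[P1]
t=18-22: P2@Q1 runs 4, rem=6, quantum used, demote→Q2. Q0=[] Q1=[] Q2=[P1,P2]
t=22-23: P1@Q2 runs 1, rem=0, completes. Q0=[] Q1=[] Q2=[P2]
t=23-29: P2@Q2 runs 6, rem=0, completes. Q0=[] Q1=[] Q2=[]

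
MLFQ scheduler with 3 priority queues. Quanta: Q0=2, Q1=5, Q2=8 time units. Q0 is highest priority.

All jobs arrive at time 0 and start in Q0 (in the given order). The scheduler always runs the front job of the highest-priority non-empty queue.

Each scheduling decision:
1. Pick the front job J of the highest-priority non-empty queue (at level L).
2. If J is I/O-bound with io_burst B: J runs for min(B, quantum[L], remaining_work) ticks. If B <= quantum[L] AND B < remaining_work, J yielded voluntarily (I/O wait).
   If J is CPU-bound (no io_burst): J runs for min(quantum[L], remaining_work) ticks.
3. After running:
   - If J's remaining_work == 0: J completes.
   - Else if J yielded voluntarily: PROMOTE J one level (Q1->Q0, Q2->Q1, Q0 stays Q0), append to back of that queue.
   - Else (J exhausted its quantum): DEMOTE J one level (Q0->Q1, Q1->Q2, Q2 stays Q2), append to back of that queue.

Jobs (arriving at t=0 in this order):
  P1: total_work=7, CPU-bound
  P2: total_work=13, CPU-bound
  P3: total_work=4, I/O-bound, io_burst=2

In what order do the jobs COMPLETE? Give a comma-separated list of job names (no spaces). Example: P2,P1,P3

Answer: P3,P1,P2

Derivation:
t=0-2: P1@Q0 runs 2, rem=5, quantum used, demote→Q1. Q0=[P2,P3] Q1=[P1] Q2=[]
t=2-4: P2@Q0 runs 2, rem=11, quantum used, demote→Q1. Q0=[P3] Q1=[P1,P2] Q2=[]
t=4-6: P3@Q0 runs 2, rem=2, I/O yield, promote→Q0. Q0=[P3] Q1=[P1,P2] Q2=[]
t=6-8: P3@Q0 runs 2, rem=0, completes. Q0=[] Q1=[P1,P2] Q2=[]
t=8-13: P1@Q1 runs 5, rem=0, completes. Q0=[] Q1=[P2] Q2=[]
t=13-18: P2@Q1 runs 5, rem=6, quantum used, demote→Q2. Q0=[] Q1=[] Q2=[P2]
t=18-24: P2@Q2 runs 6, rem=0, completes. Q0=[] Q1=[] Q2=[]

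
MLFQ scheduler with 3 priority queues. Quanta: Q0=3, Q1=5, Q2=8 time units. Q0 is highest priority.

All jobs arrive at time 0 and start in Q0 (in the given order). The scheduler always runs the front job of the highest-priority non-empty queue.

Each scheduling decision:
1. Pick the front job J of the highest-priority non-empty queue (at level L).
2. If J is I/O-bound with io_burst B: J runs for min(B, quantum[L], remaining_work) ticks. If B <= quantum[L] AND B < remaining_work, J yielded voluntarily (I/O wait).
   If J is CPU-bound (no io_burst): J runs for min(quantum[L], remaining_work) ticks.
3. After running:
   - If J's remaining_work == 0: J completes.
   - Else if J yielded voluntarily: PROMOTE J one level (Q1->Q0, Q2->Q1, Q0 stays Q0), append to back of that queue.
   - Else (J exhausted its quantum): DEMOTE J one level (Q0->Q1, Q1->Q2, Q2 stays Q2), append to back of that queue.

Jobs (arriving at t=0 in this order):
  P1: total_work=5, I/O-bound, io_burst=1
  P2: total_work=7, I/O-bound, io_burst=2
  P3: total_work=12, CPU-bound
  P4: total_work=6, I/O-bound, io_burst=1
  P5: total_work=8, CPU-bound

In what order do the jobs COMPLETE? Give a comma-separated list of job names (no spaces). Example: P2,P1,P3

Answer: P2,P1,P4,P5,P3

Derivation:
t=0-1: P1@Q0 runs 1, rem=4, I/O yield, promote→Q0. Q0=[P2,P3,P4,P5,P1] Q1=[] Q2=[]
t=1-3: P2@Q0 runs 2, rem=5, I/O yield, promote→Q0. Q0=[P3,P4,P5,P1,P2] Q1=[] Q2=[]
t=3-6: P3@Q0 runs 3, rem=9, quantum used, demote→Q1. Q0=[P4,P5,P1,P2] Q1=[P3] Q2=[]
t=6-7: P4@Q0 runs 1, rem=5, I/O yield, promote→Q0. Q0=[P5,P1,P2,P4] Q1=[P3] Q2=[]
t=7-10: P5@Q0 runs 3, rem=5, quantum used, demote→Q1. Q0=[P1,P2,P4] Q1=[P3,P5] Q2=[]
t=10-11: P1@Q0 runs 1, rem=3, I/O yield, promote→Q0. Q0=[P2,P4,P1] Q1=[P3,P5] Q2=[]
t=11-13: P2@Q0 runs 2, rem=3, I/O yield, promote→Q0. Q0=[P4,P1,P2] Q1=[P3,P5] Q2=[]
t=13-14: P4@Q0 runs 1, rem=4, I/O yield, promote→Q0. Q0=[P1,P2,P4] Q1=[P3,P5] Q2=[]
t=14-15: P1@Q0 runs 1, rem=2, I/O yield, promote→Q0. Q0=[P2,P4,P1] Q1=[P3,P5] Q2=[]
t=15-17: P2@Q0 runs 2, rem=1, I/O yield, promote→Q0. Q0=[P4,P1,P2] Q1=[P3,P5] Q2=[]
t=17-18: P4@Q0 runs 1, rem=3, I/O yield, promote→Q0. Q0=[P1,P2,P4] Q1=[P3,P5] Q2=[]
t=18-19: P1@Q0 runs 1, rem=1, I/O yield, promote→Q0. Q0=[P2,P4,P1] Q1=[P3,P5] Q2=[]
t=19-20: P2@Q0 runs 1, rem=0, completes. Q0=[P4,P1] Q1=[P3,P5] Q2=[]
t=20-21: P4@Q0 runs 1, rem=2, I/O yield, promote→Q0. Q0=[P1,P4] Q1=[P3,P5] Q2=[]
t=21-22: P1@Q0 runs 1, rem=0, completes. Q0=[P4] Q1=[P3,P5] Q2=[]
t=22-23: P4@Q0 runs 1, rem=1, I/O yield, promote→Q0. Q0=[P4] Q1=[P3,P5] Q2=[]
t=23-24: P4@Q0 runs 1, rem=0, completes. Q0=[] Q1=[P3,P5] Q2=[]
t=24-29: P3@Q1 runs 5, rem=4, quantum used, demote→Q2. Q0=[] Q1=[P5] Q2=[P3]
t=29-34: P5@Q1 runs 5, rem=0, completes. Q0=[] Q1=[] Q2=[P3]
t=34-38: P3@Q2 runs 4, rem=0, completes. Q0=[] Q1=[] Q2=[]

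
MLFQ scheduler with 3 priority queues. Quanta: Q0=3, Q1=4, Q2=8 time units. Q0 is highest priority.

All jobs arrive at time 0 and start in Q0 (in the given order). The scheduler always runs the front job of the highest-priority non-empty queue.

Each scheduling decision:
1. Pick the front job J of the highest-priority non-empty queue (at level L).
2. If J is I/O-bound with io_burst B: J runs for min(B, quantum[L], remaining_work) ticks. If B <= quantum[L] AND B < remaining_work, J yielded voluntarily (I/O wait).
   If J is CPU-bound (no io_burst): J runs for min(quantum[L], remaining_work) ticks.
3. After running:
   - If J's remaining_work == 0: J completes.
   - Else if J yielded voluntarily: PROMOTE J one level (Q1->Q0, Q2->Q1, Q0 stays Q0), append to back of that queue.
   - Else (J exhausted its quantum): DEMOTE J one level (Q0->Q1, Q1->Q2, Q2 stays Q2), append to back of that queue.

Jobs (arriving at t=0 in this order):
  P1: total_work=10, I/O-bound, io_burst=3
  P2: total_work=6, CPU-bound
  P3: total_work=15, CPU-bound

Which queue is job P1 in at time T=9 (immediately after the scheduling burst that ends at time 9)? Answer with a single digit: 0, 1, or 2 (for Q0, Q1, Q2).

t=0-3: P1@Q0 runs 3, rem=7, I/O yield, promote→Q0. Q0=[P2,P3,P1] Q1=[] Q2=[]
t=3-6: P2@Q0 runs 3, rem=3, quantum used, demote→Q1. Q0=[P3,P1] Q1=[P2] Q2=[]
t=6-9: P3@Q0 runs 3, rem=12, quantum used, demote→Q1. Q0=[P1] Q1=[P2,P3] Q2=[]
t=9-12: P1@Q0 runs 3, rem=4, I/O yield, promote→Q0. Q0=[P1] Q1=[P2,P3] Q2=[]
t=12-15: P1@Q0 runs 3, rem=1, I/O yield, promote→Q0. Q0=[P1] Q1=[P2,P3] Q2=[]
t=15-16: P1@Q0 runs 1, rem=0, completes. Q0=[] Q1=[P2,P3] Q2=[]
t=16-19: P2@Q1 runs 3, rem=0, completes. Q0=[] Q1=[P3] Q2=[]
t=19-23: P3@Q1 runs 4, rem=8, quantum used, demote→Q2. Q0=[] Q1=[] Q2=[P3]
t=23-31: P3@Q2 runs 8, rem=0, completes. Q0=[] Q1=[] Q2=[]

Answer: 0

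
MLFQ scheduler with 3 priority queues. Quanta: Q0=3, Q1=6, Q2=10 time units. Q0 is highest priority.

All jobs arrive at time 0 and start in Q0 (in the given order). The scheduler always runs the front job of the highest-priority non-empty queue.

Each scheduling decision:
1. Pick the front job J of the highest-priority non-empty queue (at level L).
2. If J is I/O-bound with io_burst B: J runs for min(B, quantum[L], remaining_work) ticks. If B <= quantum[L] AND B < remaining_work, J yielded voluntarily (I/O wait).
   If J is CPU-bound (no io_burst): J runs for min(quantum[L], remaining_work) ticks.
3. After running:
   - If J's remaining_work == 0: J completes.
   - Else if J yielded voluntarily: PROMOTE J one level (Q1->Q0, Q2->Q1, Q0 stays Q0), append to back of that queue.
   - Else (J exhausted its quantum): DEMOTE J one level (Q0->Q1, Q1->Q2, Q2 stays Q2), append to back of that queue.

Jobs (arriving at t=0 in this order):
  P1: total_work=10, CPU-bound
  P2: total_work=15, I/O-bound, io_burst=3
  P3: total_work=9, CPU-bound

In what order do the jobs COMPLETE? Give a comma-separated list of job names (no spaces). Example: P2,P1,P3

Answer: P2,P3,P1

Derivation:
t=0-3: P1@Q0 runs 3, rem=7, quantum used, demote→Q1. Q0=[P2,P3] Q1=[P1] Q2=[]
t=3-6: P2@Q0 runs 3, rem=12, I/O yield, promote→Q0. Q0=[P3,P2] Q1=[P1] Q2=[]
t=6-9: P3@Q0 runs 3, rem=6, quantum used, demote→Q1. Q0=[P2] Q1=[P1,P3] Q2=[]
t=9-12: P2@Q0 runs 3, rem=9, I/O yield, promote→Q0. Q0=[P2] Q1=[P1,P3] Q2=[]
t=12-15: P2@Q0 runs 3, rem=6, I/O yield, promote→Q0. Q0=[P2] Q1=[P1,P3] Q2=[]
t=15-18: P2@Q0 runs 3, rem=3, I/O yield, promote→Q0. Q0=[P2] Q1=[P1,P3] Q2=[]
t=18-21: P2@Q0 runs 3, rem=0, completes. Q0=[] Q1=[P1,P3] Q2=[]
t=21-27: P1@Q1 runs 6, rem=1, quantum used, demote→Q2. Q0=[] Q1=[P3] Q2=[P1]
t=27-33: P3@Q1 runs 6, rem=0, completes. Q0=[] Q1=[] Q2=[P1]
t=33-34: P1@Q2 runs 1, rem=0, completes. Q0=[] Q1=[] Q2=[]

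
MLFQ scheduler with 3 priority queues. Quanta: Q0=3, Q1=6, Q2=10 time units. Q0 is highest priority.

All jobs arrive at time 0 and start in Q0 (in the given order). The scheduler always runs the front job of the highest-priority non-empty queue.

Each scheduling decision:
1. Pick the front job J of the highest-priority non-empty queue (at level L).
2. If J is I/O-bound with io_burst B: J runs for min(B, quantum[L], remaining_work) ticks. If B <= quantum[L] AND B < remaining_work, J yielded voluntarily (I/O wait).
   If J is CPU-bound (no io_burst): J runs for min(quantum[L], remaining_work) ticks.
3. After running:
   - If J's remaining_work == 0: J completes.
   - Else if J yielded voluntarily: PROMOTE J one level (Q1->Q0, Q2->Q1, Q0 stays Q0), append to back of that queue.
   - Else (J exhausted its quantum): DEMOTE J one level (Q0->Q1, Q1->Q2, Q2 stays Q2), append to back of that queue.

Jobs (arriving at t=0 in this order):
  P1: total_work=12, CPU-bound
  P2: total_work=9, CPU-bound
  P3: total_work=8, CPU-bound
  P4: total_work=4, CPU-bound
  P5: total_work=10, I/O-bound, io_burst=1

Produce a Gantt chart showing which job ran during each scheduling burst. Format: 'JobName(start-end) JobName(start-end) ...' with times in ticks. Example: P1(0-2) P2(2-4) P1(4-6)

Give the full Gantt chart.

t=0-3: P1@Q0 runs 3, rem=9, quantum used, demote→Q1. Q0=[P2,P3,P4,P5] Q1=[P1] Q2=[]
t=3-6: P2@Q0 runs 3, rem=6, quantum used, demote→Q1. Q0=[P3,P4,P5] Q1=[P1,P2] Q2=[]
t=6-9: P3@Q0 runs 3, rem=5, quantum used, demote→Q1. Q0=[P4,P5] Q1=[P1,P2,P3] Q2=[]
t=9-12: P4@Q0 runs 3, rem=1, quantum used, demote→Q1. Q0=[P5] Q1=[P1,P2,P3,P4] Q2=[]
t=12-13: P5@Q0 runs 1, rem=9, I/O yield, promote→Q0. Q0=[P5] Q1=[P1,P2,P3,P4] Q2=[]
t=13-14: P5@Q0 runs 1, rem=8, I/O yield, promote→Q0. Q0=[P5] Q1=[P1,P2,P3,P4] Q2=[]
t=14-15: P5@Q0 runs 1, rem=7, I/O yield, promote→Q0. Q0=[P5] Q1=[P1,P2,P3,P4] Q2=[]
t=15-16: P5@Q0 runs 1, rem=6, I/O yield, promote→Q0. Q0=[P5] Q1=[P1,P2,P3,P4] Q2=[]
t=16-17: P5@Q0 runs 1, rem=5, I/O yield, promote→Q0. Q0=[P5] Q1=[P1,P2,P3,P4] Q2=[]
t=17-18: P5@Q0 runs 1, rem=4, I/O yield, promote→Q0. Q0=[P5] Q1=[P1,P2,P3,P4] Q2=[]
t=18-19: P5@Q0 runs 1, rem=3, I/O yield, promote→Q0. Q0=[P5] Q1=[P1,P2,P3,P4] Q2=[]
t=19-20: P5@Q0 runs 1, rem=2, I/O yield, promote→Q0. Q0=[P5] Q1=[P1,P2,P3,P4] Q2=[]
t=20-21: P5@Q0 runs 1, rem=1, I/O yield, promote→Q0. Q0=[P5] Q1=[P1,P2,P3,P4] Q2=[]
t=21-22: P5@Q0 runs 1, rem=0, completes. Q0=[] Q1=[P1,P2,P3,P4] Q2=[]
t=22-28: P1@Q1 runs 6, rem=3, quantum used, demote→Q2. Q0=[] Q1=[P2,P3,P4] Q2=[P1]
t=28-34: P2@Q1 runs 6, rem=0, completes. Q0=[] Q1=[P3,P4] Q2=[P1]
t=34-39: P3@Q1 runs 5, rem=0, completes. Q0=[] Q1=[P4] Q2=[P1]
t=39-40: P4@Q1 runs 1, rem=0, completes. Q0=[] Q1=[] Q2=[P1]
t=40-43: P1@Q2 runs 3, rem=0, completes. Q0=[] Q1=[] Q2=[]

Answer: P1(0-3) P2(3-6) P3(6-9) P4(9-12) P5(12-13) P5(13-14) P5(14-15) P5(15-16) P5(16-17) P5(17-18) P5(18-19) P5(19-20) P5(20-21) P5(21-22) P1(22-28) P2(28-34) P3(34-39) P4(39-40) P1(40-43)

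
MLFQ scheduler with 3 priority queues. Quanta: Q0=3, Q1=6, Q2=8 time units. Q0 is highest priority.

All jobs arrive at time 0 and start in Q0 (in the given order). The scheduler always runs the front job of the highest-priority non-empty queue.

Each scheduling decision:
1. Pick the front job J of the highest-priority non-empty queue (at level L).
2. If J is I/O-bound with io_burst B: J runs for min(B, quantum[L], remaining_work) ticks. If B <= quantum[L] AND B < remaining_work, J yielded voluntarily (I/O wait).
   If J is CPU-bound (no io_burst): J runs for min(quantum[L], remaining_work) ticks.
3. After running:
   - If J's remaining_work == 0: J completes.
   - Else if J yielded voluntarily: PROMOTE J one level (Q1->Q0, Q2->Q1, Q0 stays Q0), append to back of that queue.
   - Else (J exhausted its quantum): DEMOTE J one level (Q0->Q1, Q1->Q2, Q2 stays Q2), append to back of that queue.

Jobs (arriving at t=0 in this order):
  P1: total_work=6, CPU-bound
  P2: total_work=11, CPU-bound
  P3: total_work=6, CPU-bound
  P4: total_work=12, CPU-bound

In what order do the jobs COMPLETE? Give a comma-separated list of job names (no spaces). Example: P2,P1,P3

Answer: P1,P3,P2,P4

Derivation:
t=0-3: P1@Q0 runs 3, rem=3, quantum used, demote→Q1. Q0=[P2,P3,P4] Q1=[P1] Q2=[]
t=3-6: P2@Q0 runs 3, rem=8, quantum used, demote→Q1. Q0=[P3,P4] Q1=[P1,P2] Q2=[]
t=6-9: P3@Q0 runs 3, rem=3, quantum used, demote→Q1. Q0=[P4] Q1=[P1,P2,P3] Q2=[]
t=9-12: P4@Q0 runs 3, rem=9, quantum used, demote→Q1. Q0=[] Q1=[P1,P2,P3,P4] Q2=[]
t=12-15: P1@Q1 runs 3, rem=0, completes. Q0=[] Q1=[P2,P3,P4] Q2=[]
t=15-21: P2@Q1 runs 6, rem=2, quantum used, demote→Q2. Q0=[] Q1=[P3,P4] Q2=[P2]
t=21-24: P3@Q1 runs 3, rem=0, completes. Q0=[] Q1=[P4] Q2=[P2]
t=24-30: P4@Q1 runs 6, rem=3, quantum used, demote→Q2. Q0=[] Q1=[] Q2=[P2,P4]
t=30-32: P2@Q2 runs 2, rem=0, completes. Q0=[] Q1=[] Q2=[P4]
t=32-35: P4@Q2 runs 3, rem=0, completes. Q0=[] Q1=[] Q2=[]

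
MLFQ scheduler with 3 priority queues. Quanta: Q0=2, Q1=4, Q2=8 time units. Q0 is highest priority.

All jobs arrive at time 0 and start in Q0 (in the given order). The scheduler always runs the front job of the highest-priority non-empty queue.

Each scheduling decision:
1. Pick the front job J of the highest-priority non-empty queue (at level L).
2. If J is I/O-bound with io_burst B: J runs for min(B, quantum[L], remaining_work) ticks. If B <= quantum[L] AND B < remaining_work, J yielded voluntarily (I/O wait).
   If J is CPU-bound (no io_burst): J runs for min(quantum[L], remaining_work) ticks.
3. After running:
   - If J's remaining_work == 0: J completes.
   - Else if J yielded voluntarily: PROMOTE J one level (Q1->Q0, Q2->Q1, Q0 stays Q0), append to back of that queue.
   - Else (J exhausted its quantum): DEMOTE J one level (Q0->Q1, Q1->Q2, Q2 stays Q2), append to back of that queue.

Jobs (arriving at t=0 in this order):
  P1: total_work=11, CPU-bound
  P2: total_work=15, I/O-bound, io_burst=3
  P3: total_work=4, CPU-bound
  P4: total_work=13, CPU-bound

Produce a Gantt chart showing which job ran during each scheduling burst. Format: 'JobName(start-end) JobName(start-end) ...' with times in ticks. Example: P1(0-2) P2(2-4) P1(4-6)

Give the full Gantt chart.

Answer: P1(0-2) P2(2-4) P3(4-6) P4(6-8) P1(8-12) P2(12-15) P2(15-17) P3(17-19) P4(19-23) P2(23-26) P2(26-28) P2(28-31) P1(31-36) P4(36-43)

Derivation:
t=0-2: P1@Q0 runs 2, rem=9, quantum used, demote→Q1. Q0=[P2,P3,P4] Q1=[P1] Q2=[]
t=2-4: P2@Q0 runs 2, rem=13, quantum used, demote→Q1. Q0=[P3,P4] Q1=[P1,P2] Q2=[]
t=4-6: P3@Q0 runs 2, rem=2, quantum used, demote→Q1. Q0=[P4] Q1=[P1,P2,P3] Q2=[]
t=6-8: P4@Q0 runs 2, rem=11, quantum used, demote→Q1. Q0=[] Q1=[P1,P2,P3,P4] Q2=[]
t=8-12: P1@Q1 runs 4, rem=5, quantum used, demote→Q2. Q0=[] Q1=[P2,P3,P4] Q2=[P1]
t=12-15: P2@Q1 runs 3, rem=10, I/O yield, promote→Q0. Q0=[P2] Q1=[P3,P4] Q2=[P1]
t=15-17: P2@Q0 runs 2, rem=8, quantum used, demote→Q1. Q0=[] Q1=[P3,P4,P2] Q2=[P1]
t=17-19: P3@Q1 runs 2, rem=0, completes. Q0=[] Q1=[P4,P2] Q2=[P1]
t=19-23: P4@Q1 runs 4, rem=7, quantum used, demote→Q2. Q0=[] Q1=[P2] Q2=[P1,P4]
t=23-26: P2@Q1 runs 3, rem=5, I/O yield, promote→Q0. Q0=[P2] Q1=[] Q2=[P1,P4]
t=26-28: P2@Q0 runs 2, rem=3, quantum used, demote→Q1. Q0=[] Q1=[P2] Q2=[P1,P4]
t=28-31: P2@Q1 runs 3, rem=0, completes. Q0=[] Q1=[] Q2=[P1,P4]
t=31-36: P1@Q2 runs 5, rem=0, completes. Q0=[] Q1=[] Q2=[P4]
t=36-43: P4@Q2 runs 7, rem=0, completes. Q0=[] Q1=[] Q2=[]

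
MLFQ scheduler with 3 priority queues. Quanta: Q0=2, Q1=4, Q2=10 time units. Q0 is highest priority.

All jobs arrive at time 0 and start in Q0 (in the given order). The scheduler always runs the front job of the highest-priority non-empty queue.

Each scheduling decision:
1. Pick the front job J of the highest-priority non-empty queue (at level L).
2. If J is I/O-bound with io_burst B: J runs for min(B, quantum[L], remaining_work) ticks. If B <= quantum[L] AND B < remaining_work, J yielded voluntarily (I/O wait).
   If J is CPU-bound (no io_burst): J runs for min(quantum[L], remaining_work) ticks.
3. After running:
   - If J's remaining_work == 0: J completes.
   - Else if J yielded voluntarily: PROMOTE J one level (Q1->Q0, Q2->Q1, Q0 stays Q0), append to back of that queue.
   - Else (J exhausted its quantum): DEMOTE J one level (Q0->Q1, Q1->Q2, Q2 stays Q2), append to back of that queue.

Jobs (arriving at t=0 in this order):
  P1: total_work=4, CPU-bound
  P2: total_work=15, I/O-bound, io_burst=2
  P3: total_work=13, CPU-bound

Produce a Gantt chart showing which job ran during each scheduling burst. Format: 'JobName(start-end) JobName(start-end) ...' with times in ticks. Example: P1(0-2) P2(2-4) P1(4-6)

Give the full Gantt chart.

t=0-2: P1@Q0 runs 2, rem=2, quantum used, demote→Q1. Q0=[P2,P3] Q1=[P1] Q2=[]
t=2-4: P2@Q0 runs 2, rem=13, I/O yield, promote→Q0. Q0=[P3,P2] Q1=[P1] Q2=[]
t=4-6: P3@Q0 runs 2, rem=11, quantum used, demote→Q1. Q0=[P2] Q1=[P1,P3] Q2=[]
t=6-8: P2@Q0 runs 2, rem=11, I/O yield, promote→Q0. Q0=[P2] Q1=[P1,P3] Q2=[]
t=8-10: P2@Q0 runs 2, rem=9, I/O yield, promote→Q0. Q0=[P2] Q1=[P1,P3] Q2=[]
t=10-12: P2@Q0 runs 2, rem=7, I/O yield, promote→Q0. Q0=[P2] Q1=[P1,P3] Q2=[]
t=12-14: P2@Q0 runs 2, rem=5, I/O yield, promote→Q0. Q0=[P2] Q1=[P1,P3] Q2=[]
t=14-16: P2@Q0 runs 2, rem=3, I/O yield, promote→Q0. Q0=[P2] Q1=[P1,P3] Q2=[]
t=16-18: P2@Q0 runs 2, rem=1, I/O yield, promote→Q0. Q0=[P2] Q1=[P1,P3] Q2=[]
t=18-19: P2@Q0 runs 1, rem=0, completes. Q0=[] Q1=[P1,P3] Q2=[]
t=19-21: P1@Q1 runs 2, rem=0, completes. Q0=[] Q1=[P3] Q2=[]
t=21-25: P3@Q1 runs 4, rem=7, quantum used, demote→Q2. Q0=[] Q1=[] Q2=[P3]
t=25-32: P3@Q2 runs 7, rem=0, completes. Q0=[] Q1=[] Q2=[]

Answer: P1(0-2) P2(2-4) P3(4-6) P2(6-8) P2(8-10) P2(10-12) P2(12-14) P2(14-16) P2(16-18) P2(18-19) P1(19-21) P3(21-25) P3(25-32)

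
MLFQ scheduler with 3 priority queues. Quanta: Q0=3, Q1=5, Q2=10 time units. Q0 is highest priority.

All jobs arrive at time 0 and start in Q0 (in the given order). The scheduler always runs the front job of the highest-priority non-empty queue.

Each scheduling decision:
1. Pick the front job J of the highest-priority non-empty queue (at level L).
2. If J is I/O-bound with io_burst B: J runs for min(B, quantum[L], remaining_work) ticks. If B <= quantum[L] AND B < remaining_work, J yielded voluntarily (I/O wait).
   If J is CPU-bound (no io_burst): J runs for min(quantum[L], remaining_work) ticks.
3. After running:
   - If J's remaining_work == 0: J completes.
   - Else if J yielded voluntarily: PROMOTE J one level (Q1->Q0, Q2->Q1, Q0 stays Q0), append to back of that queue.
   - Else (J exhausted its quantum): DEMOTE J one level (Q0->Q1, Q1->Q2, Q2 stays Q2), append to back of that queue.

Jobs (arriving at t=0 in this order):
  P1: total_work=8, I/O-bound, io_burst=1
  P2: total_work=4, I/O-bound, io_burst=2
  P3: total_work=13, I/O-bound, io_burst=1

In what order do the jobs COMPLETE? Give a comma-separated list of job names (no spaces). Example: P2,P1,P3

t=0-1: P1@Q0 runs 1, rem=7, I/O yield, promote→Q0. Q0=[P2,P3,P1] Q1=[] Q2=[]
t=1-3: P2@Q0 runs 2, rem=2, I/O yield, promote→Q0. Q0=[P3,P1,P2] Q1=[] Q2=[]
t=3-4: P3@Q0 runs 1, rem=12, I/O yield, promote→Q0. Q0=[P1,P2,P3] Q1=[] Q2=[]
t=4-5: P1@Q0 runs 1, rem=6, I/O yield, promote→Q0. Q0=[P2,P3,P1] Q1=[] Q2=[]
t=5-7: P2@Q0 runs 2, rem=0, completes. Q0=[P3,P1] Q1=[] Q2=[]
t=7-8: P3@Q0 runs 1, rem=11, I/O yield, promote→Q0. Q0=[P1,P3] Q1=[] Q2=[]
t=8-9: P1@Q0 runs 1, rem=5, I/O yield, promote→Q0. Q0=[P3,P1] Q1=[] Q2=[]
t=9-10: P3@Q0 runs 1, rem=10, I/O yield, promote→Q0. Q0=[P1,P3] Q1=[] Q2=[]
t=10-11: P1@Q0 runs 1, rem=4, I/O yield, promote→Q0. Q0=[P3,P1] Q1=[] Q2=[]
t=11-12: P3@Q0 runs 1, rem=9, I/O yield, promote→Q0. Q0=[P1,P3] Q1=[] Q2=[]
t=12-13: P1@Q0 runs 1, rem=3, I/O yield, promote→Q0. Q0=[P3,P1] Q1=[] Q2=[]
t=13-14: P3@Q0 runs 1, rem=8, I/O yield, promote→Q0. Q0=[P1,P3] Q1=[] Q2=[]
t=14-15: P1@Q0 runs 1, rem=2, I/O yield, promote→Q0. Q0=[P3,P1] Q1=[] Q2=[]
t=15-16: P3@Q0 runs 1, rem=7, I/O yield, promote→Q0. Q0=[P1,P3] Q1=[] Q2=[]
t=16-17: P1@Q0 runs 1, rem=1, I/O yield, promote→Q0. Q0=[P3,P1] Q1=[] Q2=[]
t=17-18: P3@Q0 runs 1, rem=6, I/O yield, promote→Q0. Q0=[P1,P3] Q1=[] Q2=[]
t=18-19: P1@Q0 runs 1, rem=0, completes. Q0=[P3] Q1=[] Q2=[]
t=19-20: P3@Q0 runs 1, rem=5, I/O yield, promote→Q0. Q0=[P3] Q1=[] Q2=[]
t=20-21: P3@Q0 runs 1, rem=4, I/O yield, promote→Q0. Q0=[P3] Q1=[] Q2=[]
t=21-22: P3@Q0 runs 1, rem=3, I/O yield, promote→Q0. Q0=[P3] Q1=[] Q2=[]
t=22-23: P3@Q0 runs 1, rem=2, I/O yield, promote→Q0. Q0=[P3] Q1=[] Q2=[]
t=23-24: P3@Q0 runs 1, rem=1, I/O yield, promote→Q0. Q0=[P3] Q1=[] Q2=[]
t=24-25: P3@Q0 runs 1, rem=0, completes. Q0=[] Q1=[] Q2=[]

Answer: P2,P1,P3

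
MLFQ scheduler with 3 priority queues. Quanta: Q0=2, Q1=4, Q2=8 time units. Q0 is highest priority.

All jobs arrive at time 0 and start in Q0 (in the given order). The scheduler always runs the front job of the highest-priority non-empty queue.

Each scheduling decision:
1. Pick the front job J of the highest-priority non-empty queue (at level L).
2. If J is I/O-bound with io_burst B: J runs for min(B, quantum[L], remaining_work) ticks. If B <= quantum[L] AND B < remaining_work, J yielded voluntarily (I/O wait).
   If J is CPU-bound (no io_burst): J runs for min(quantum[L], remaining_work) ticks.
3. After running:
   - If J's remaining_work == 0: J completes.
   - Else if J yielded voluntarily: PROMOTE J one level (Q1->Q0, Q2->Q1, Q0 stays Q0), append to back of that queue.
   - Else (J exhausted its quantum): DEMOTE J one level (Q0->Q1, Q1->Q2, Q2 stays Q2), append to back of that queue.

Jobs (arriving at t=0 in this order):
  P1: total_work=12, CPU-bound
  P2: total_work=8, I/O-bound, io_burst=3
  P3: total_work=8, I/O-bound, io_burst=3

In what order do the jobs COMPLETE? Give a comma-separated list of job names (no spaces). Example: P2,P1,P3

t=0-2: P1@Q0 runs 2, rem=10, quantum used, demote→Q1. Q0=[P2,P3] Q1=[P1] Q2=[]
t=2-4: P2@Q0 runs 2, rem=6, quantum used, demote→Q1. Q0=[P3] Q1=[P1,P2] Q2=[]
t=4-6: P3@Q0 runs 2, rem=6, quantum used, demote→Q1. Q0=[] Q1=[P1,P2,P3] Q2=[]
t=6-10: P1@Q1 runs 4, rem=6, quantum used, demote→Q2. Q0=[] Q1=[P2,P3] Q2=[P1]
t=10-13: P2@Q1 runs 3, rem=3, I/O yield, promote→Q0. Q0=[P2] Q1=[P3] Q2=[P1]
t=13-15: P2@Q0 runs 2, rem=1, quantum used, demote→Q1. Q0=[] Q1=[P3,P2] Q2=[P1]
t=15-18: P3@Q1 runs 3, rem=3, I/O yield, promote→Q0. Q0=[P3] Q1=[P2] Q2=[P1]
t=18-20: P3@Q0 runs 2, rem=1, quantum used, demote→Q1. Q0=[] Q1=[P2,P3] Q2=[P1]
t=20-21: P2@Q1 runs 1, rem=0, completes. Q0=[] Q1=[P3] Q2=[P1]
t=21-22: P3@Q1 runs 1, rem=0, completes. Q0=[] Q1=[] Q2=[P1]
t=22-28: P1@Q2 runs 6, rem=0, completes. Q0=[] Q1=[] Q2=[]

Answer: P2,P3,P1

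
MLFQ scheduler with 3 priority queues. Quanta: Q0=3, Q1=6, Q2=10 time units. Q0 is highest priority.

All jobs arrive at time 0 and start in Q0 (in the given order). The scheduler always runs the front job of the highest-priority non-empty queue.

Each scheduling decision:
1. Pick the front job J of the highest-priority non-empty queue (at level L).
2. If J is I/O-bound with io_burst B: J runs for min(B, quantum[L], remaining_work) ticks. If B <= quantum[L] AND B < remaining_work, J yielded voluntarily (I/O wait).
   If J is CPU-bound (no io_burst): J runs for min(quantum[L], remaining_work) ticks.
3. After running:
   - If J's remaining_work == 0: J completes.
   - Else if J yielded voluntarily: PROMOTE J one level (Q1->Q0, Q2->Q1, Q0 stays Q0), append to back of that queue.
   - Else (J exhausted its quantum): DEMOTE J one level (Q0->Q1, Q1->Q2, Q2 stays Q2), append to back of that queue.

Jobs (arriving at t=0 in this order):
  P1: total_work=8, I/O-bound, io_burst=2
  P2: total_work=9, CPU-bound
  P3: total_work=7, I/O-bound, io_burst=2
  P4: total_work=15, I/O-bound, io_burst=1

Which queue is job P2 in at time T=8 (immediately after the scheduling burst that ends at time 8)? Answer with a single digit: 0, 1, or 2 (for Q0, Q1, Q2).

t=0-2: P1@Q0 runs 2, rem=6, I/O yield, promote→Q0. Q0=[P2,P3,P4,P1] Q1=[] Q2=[]
t=2-5: P2@Q0 runs 3, rem=6, quantum used, demote→Q1. Q0=[P3,P4,P1] Q1=[P2] Q2=[]
t=5-7: P3@Q0 runs 2, rem=5, I/O yield, promote→Q0. Q0=[P4,P1,P3] Q1=[P2] Q2=[]
t=7-8: P4@Q0 runs 1, rem=14, I/O yield, promote→Q0. Q0=[P1,P3,P4] Q1=[P2] Q2=[]
t=8-10: P1@Q0 runs 2, rem=4, I/O yield, promote→Q0. Q0=[P3,P4,P1] Q1=[P2] Q2=[]
t=10-12: P3@Q0 runs 2, rem=3, I/O yield, promote→Q0. Q0=[P4,P1,P3] Q1=[P2] Q2=[]
t=12-13: P4@Q0 runs 1, rem=13, I/O yield, promote→Q0. Q0=[P1,P3,P4] Q1=[P2] Q2=[]
t=13-15: P1@Q0 runs 2, rem=2, I/O yield, promote→Q0. Q0=[P3,P4,P1] Q1=[P2] Q2=[]
t=15-17: P3@Q0 runs 2, rem=1, I/O yield, promote→Q0. Q0=[P4,P1,P3] Q1=[P2] Q2=[]
t=17-18: P4@Q0 runs 1, rem=12, I/O yield, promote→Q0. Q0=[P1,P3,P4] Q1=[P2] Q2=[]
t=18-20: P1@Q0 runs 2, rem=0, completes. Q0=[P3,P4] Q1=[P2] Q2=[]
t=20-21: P3@Q0 runs 1, rem=0, completes. Q0=[P4] Q1=[P2] Q2=[]
t=21-22: P4@Q0 runs 1, rem=11, I/O yield, promote→Q0. Q0=[P4] Q1=[P2] Q2=[]
t=22-23: P4@Q0 runs 1, rem=10, I/O yield, promote→Q0. Q0=[P4] Q1=[P2] Q2=[]
t=23-24: P4@Q0 runs 1, rem=9, I/O yield, promote→Q0. Q0=[P4] Q1=[P2] Q2=[]
t=24-25: P4@Q0 runs 1, rem=8, I/O yield, promote→Q0. Q0=[P4] Q1=[P2] Q2=[]
t=25-26: P4@Q0 runs 1, rem=7, I/O yield, promote→Q0. Q0=[P4] Q1=[P2] Q2=[]
t=26-27: P4@Q0 runs 1, rem=6, I/O yield, promote→Q0. Q0=[P4] Q1=[P2] Q2=[]
t=27-28: P4@Q0 runs 1, rem=5, I/O yield, promote→Q0. Q0=[P4] Q1=[P2] Q2=[]
t=28-29: P4@Q0 runs 1, rem=4, I/O yield, promote→Q0. Q0=[P4] Q1=[P2] Q2=[]
t=29-30: P4@Q0 runs 1, rem=3, I/O yield, promote→Q0. Q0=[P4] Q1=[P2] Q2=[]
t=30-31: P4@Q0 runs 1, rem=2, I/O yield, promote→Q0. Q0=[P4] Q1=[P2] Q2=[]
t=31-32: P4@Q0 runs 1, rem=1, I/O yield, promote→Q0. Q0=[P4] Q1=[P2] Q2=[]
t=32-33: P4@Q0 runs 1, rem=0, completes. Q0=[] Q1=[P2] Q2=[]
t=33-39: P2@Q1 runs 6, rem=0, completes. Q0=[] Q1=[] Q2=[]

Answer: 1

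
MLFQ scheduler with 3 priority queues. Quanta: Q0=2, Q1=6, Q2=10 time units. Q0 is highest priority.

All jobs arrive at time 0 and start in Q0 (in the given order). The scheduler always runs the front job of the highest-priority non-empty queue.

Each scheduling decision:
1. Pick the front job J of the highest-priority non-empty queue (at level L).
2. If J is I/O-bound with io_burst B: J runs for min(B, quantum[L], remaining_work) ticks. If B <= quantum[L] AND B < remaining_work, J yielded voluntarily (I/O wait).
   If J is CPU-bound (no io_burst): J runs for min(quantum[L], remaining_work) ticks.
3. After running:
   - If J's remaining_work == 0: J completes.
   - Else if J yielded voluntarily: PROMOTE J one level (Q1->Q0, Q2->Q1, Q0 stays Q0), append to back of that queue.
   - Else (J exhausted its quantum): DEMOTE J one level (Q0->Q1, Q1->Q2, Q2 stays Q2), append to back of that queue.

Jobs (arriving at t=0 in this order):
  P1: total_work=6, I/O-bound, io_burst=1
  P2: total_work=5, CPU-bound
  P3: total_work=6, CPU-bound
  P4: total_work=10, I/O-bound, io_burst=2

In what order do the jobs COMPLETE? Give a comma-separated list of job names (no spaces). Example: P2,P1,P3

t=0-1: P1@Q0 runs 1, rem=5, I/O yield, promote→Q0. Q0=[P2,P3,P4,P1] Q1=[] Q2=[]
t=1-3: P2@Q0 runs 2, rem=3, quantum used, demote→Q1. Q0=[P3,P4,P1] Q1=[P2] Q2=[]
t=3-5: P3@Q0 runs 2, rem=4, quantum used, demote→Q1. Q0=[P4,P1] Q1=[P2,P3] Q2=[]
t=5-7: P4@Q0 runs 2, rem=8, I/O yield, promote→Q0. Q0=[P1,P4] Q1=[P2,P3] Q2=[]
t=7-8: P1@Q0 runs 1, rem=4, I/O yield, promote→Q0. Q0=[P4,P1] Q1=[P2,P3] Q2=[]
t=8-10: P4@Q0 runs 2, rem=6, I/O yield, promote→Q0. Q0=[P1,P4] Q1=[P2,P3] Q2=[]
t=10-11: P1@Q0 runs 1, rem=3, I/O yield, promote→Q0. Q0=[P4,P1] Q1=[P2,P3] Q2=[]
t=11-13: P4@Q0 runs 2, rem=4, I/O yield, promote→Q0. Q0=[P1,P4] Q1=[P2,P3] Q2=[]
t=13-14: P1@Q0 runs 1, rem=2, I/O yield, promote→Q0. Q0=[P4,P1] Q1=[P2,P3] Q2=[]
t=14-16: P4@Q0 runs 2, rem=2, I/O yield, promote→Q0. Q0=[P1,P4] Q1=[P2,P3] Q2=[]
t=16-17: P1@Q0 runs 1, rem=1, I/O yield, promote→Q0. Q0=[P4,P1] Q1=[P2,P3] Q2=[]
t=17-19: P4@Q0 runs 2, rem=0, completes. Q0=[P1] Q1=[P2,P3] Q2=[]
t=19-20: P1@Q0 runs 1, rem=0, completes. Q0=[] Q1=[P2,P3] Q2=[]
t=20-23: P2@Q1 runs 3, rem=0, completes. Q0=[] Q1=[P3] Q2=[]
t=23-27: P3@Q1 runs 4, rem=0, completes. Q0=[] Q1=[] Q2=[]

Answer: P4,P1,P2,P3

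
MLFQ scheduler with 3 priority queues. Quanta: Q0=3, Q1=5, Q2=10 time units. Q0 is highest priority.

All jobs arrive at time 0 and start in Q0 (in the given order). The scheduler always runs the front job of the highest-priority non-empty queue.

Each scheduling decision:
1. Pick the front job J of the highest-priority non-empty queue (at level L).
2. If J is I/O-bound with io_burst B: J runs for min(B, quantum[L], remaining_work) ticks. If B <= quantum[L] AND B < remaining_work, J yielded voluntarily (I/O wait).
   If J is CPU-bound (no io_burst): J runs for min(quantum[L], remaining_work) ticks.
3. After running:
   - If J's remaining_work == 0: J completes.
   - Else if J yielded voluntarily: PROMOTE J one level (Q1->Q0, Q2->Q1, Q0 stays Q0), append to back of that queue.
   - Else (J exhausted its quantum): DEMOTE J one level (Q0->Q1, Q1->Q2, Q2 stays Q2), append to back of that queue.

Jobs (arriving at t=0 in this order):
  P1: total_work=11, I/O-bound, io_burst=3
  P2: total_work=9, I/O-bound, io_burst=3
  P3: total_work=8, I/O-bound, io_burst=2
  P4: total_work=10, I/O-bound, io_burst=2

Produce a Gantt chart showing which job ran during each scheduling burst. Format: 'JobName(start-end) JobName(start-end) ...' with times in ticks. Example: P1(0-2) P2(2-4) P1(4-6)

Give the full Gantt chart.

Answer: P1(0-3) P2(3-6) P3(6-8) P4(8-10) P1(10-13) P2(13-16) P3(16-18) P4(18-20) P1(20-23) P2(23-26) P3(26-28) P4(28-30) P1(30-32) P3(32-34) P4(34-36) P4(36-38)

Derivation:
t=0-3: P1@Q0 runs 3, rem=8, I/O yield, promote→Q0. Q0=[P2,P3,P4,P1] Q1=[] Q2=[]
t=3-6: P2@Q0 runs 3, rem=6, I/O yield, promote→Q0. Q0=[P3,P4,P1,P2] Q1=[] Q2=[]
t=6-8: P3@Q0 runs 2, rem=6, I/O yield, promote→Q0. Q0=[P4,P1,P2,P3] Q1=[] Q2=[]
t=8-10: P4@Q0 runs 2, rem=8, I/O yield, promote→Q0. Q0=[P1,P2,P3,P4] Q1=[] Q2=[]
t=10-13: P1@Q0 runs 3, rem=5, I/O yield, promote→Q0. Q0=[P2,P3,P4,P1] Q1=[] Q2=[]
t=13-16: P2@Q0 runs 3, rem=3, I/O yield, promote→Q0. Q0=[P3,P4,P1,P2] Q1=[] Q2=[]
t=16-18: P3@Q0 runs 2, rem=4, I/O yield, promote→Q0. Q0=[P4,P1,P2,P3] Q1=[] Q2=[]
t=18-20: P4@Q0 runs 2, rem=6, I/O yield, promote→Q0. Q0=[P1,P2,P3,P4] Q1=[] Q2=[]
t=20-23: P1@Q0 runs 3, rem=2, I/O yield, promote→Q0. Q0=[P2,P3,P4,P1] Q1=[] Q2=[]
t=23-26: P2@Q0 runs 3, rem=0, completes. Q0=[P3,P4,P1] Q1=[] Q2=[]
t=26-28: P3@Q0 runs 2, rem=2, I/O yield, promote→Q0. Q0=[P4,P1,P3] Q1=[] Q2=[]
t=28-30: P4@Q0 runs 2, rem=4, I/O yield, promote→Q0. Q0=[P1,P3,P4] Q1=[] Q2=[]
t=30-32: P1@Q0 runs 2, rem=0, completes. Q0=[P3,P4] Q1=[] Q2=[]
t=32-34: P3@Q0 runs 2, rem=0, completes. Q0=[P4] Q1=[] Q2=[]
t=34-36: P4@Q0 runs 2, rem=2, I/O yield, promote→Q0. Q0=[P4] Q1=[] Q2=[]
t=36-38: P4@Q0 runs 2, rem=0, completes. Q0=[] Q1=[] Q2=[]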